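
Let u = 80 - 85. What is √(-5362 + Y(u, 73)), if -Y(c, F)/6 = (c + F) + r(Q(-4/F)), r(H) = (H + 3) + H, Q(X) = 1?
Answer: 10*I*√58 ≈ 76.158*I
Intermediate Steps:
u = -5
r(H) = 3 + 2*H (r(H) = (3 + H) + H = 3 + 2*H)
Y(c, F) = -30 - 6*F - 6*c (Y(c, F) = -6*((c + F) + (3 + 2*1)) = -6*((F + c) + (3 + 2)) = -6*((F + c) + 5) = -6*(5 + F + c) = -30 - 6*F - 6*c)
√(-5362 + Y(u, 73)) = √(-5362 + (-30 - 6*73 - 6*(-5))) = √(-5362 + (-30 - 438 + 30)) = √(-5362 - 438) = √(-5800) = 10*I*√58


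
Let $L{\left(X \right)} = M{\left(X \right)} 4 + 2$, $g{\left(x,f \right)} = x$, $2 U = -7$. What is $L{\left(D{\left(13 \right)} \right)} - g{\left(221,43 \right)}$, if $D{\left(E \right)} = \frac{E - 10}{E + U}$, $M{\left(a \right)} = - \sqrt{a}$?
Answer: $-219 - \frac{4 \sqrt{114}}{19} \approx -221.25$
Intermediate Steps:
$U = - \frac{7}{2}$ ($U = \frac{1}{2} \left(-7\right) = - \frac{7}{2} \approx -3.5$)
$D{\left(E \right)} = \frac{-10 + E}{- \frac{7}{2} + E}$ ($D{\left(E \right)} = \frac{E - 10}{E - \frac{7}{2}} = \frac{-10 + E}{- \frac{7}{2} + E}$)
$L{\left(X \right)} = 2 - 4 \sqrt{X}$ ($L{\left(X \right)} = - \sqrt{X} 4 + 2 = - 4 \sqrt{X} + 2 = 2 - 4 \sqrt{X}$)
$L{\left(D{\left(13 \right)} \right)} - g{\left(221,43 \right)} = \left(2 - 4 \sqrt{\frac{2 \left(-10 + 13\right)}{-7 + 2 \cdot 13}}\right) - 221 = \left(2 - 4 \sqrt{2 \frac{1}{-7 + 26} \cdot 3}\right) - 221 = \left(2 - 4 \sqrt{2 \cdot \frac{1}{19} \cdot 3}\right) - 221 = \left(2 - 4 \sqrt{\frac{6}{19}}\right) - 221 = \left(2 - 4 \frac{\sqrt{114}}{19}\right) - 221 = \left(2 - \frac{4 \sqrt{114}}{19}\right) - 221 = -219 - \frac{4 \sqrt{114}}{19}$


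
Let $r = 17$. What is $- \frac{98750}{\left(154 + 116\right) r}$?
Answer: $- \frac{9875}{459} \approx -21.514$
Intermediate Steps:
$- \frac{98750}{\left(154 + 116\right) r} = - \frac{98750}{\left(154 + 116\right) 17} = - \frac{98750}{270 \cdot 17} = - \frac{98750}{4590} = \left(-98750\right) \frac{1}{4590} = - \frac{9875}{459}$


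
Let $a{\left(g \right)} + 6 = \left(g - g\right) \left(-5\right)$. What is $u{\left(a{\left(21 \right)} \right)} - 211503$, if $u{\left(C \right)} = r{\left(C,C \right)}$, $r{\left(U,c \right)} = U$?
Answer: $-211509$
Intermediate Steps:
$a{\left(g \right)} = -6$ ($a{\left(g \right)} = -6 + \left(g - g\right) \left(-5\right) = -6 + 0 \left(-5\right) = -6 + 0 = -6$)
$u{\left(C \right)} = C$
$u{\left(a{\left(21 \right)} \right)} - 211503 = -6 - 211503 = -211509$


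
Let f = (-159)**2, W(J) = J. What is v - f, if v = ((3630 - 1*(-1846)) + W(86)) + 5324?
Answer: -14395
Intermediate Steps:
f = 25281
v = 10886 (v = ((3630 - 1*(-1846)) + 86) + 5324 = ((3630 + 1846) + 86) + 5324 = (5476 + 86) + 5324 = 5562 + 5324 = 10886)
v - f = 10886 - 1*25281 = 10886 - 25281 = -14395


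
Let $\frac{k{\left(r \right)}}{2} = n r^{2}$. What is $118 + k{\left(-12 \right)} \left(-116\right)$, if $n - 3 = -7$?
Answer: $133750$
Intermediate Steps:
$n = -4$ ($n = 3 - 7 = -4$)
$k{\left(r \right)} = - 8 r^{2}$ ($k{\left(r \right)} = 2 \left(- 4 r^{2}\right) = - 8 r^{2}$)
$118 + k{\left(-12 \right)} \left(-116\right) = 118 + - 8 \left(-12\right)^{2} \left(-116\right) = 118 + \left(-8\right) 144 \left(-116\right) = 118 - -133632 = 118 + 133632 = 133750$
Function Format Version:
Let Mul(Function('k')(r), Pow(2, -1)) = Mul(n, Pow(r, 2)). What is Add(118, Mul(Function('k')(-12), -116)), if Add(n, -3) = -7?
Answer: 133750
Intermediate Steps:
n = -4 (n = Add(3, -7) = -4)
Function('k')(r) = Mul(-8, Pow(r, 2)) (Function('k')(r) = Mul(2, Mul(-4, Pow(r, 2))) = Mul(-8, Pow(r, 2)))
Add(118, Mul(Function('k')(-12), -116)) = Add(118, Mul(Mul(-8, Pow(-12, 2)), -116)) = Add(118, Mul(Mul(-8, 144), -116)) = Add(118, Mul(-1152, -116)) = Add(118, 133632) = 133750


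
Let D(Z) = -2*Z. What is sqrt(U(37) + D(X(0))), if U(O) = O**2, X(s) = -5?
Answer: sqrt(1379) ≈ 37.135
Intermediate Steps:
sqrt(U(37) + D(X(0))) = sqrt(37**2 - 2*(-5)) = sqrt(1369 + 10) = sqrt(1379)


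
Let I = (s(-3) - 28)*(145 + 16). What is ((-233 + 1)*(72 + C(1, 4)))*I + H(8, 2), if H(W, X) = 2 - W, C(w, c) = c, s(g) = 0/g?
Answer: 79485050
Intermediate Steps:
s(g) = 0
I = -4508 (I = (0 - 28)*(145 + 16) = -28*161 = -4508)
((-233 + 1)*(72 + C(1, 4)))*I + H(8, 2) = ((-233 + 1)*(72 + 4))*(-4508) + (2 - 1*8) = -232*76*(-4508) + (2 - 8) = -17632*(-4508) - 6 = 79485056 - 6 = 79485050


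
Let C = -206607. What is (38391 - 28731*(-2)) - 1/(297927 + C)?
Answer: 8753295959/91320 ≈ 95853.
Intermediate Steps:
(38391 - 28731*(-2)) - 1/(297927 + C) = (38391 - 28731*(-2)) - 1/(297927 - 206607) = (38391 + 57462) - 1/91320 = 95853 - 1*1/91320 = 95853 - 1/91320 = 8753295959/91320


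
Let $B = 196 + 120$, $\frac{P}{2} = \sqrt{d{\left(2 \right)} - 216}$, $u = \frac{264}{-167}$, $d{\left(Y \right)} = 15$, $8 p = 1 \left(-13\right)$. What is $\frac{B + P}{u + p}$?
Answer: $- \frac{422176}{4283} - \frac{2672 i \sqrt{201}}{4283} \approx -98.57 - 8.8448 i$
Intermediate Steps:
$p = - \frac{13}{8}$ ($p = \frac{1 \left(-13\right)}{8} = \frac{1}{8} \left(-13\right) = - \frac{13}{8} \approx -1.625$)
$u = - \frac{264}{167}$ ($u = 264 \left(- \frac{1}{167}\right) = - \frac{264}{167} \approx -1.5808$)
$P = 2 i \sqrt{201}$ ($P = 2 \sqrt{15 - 216} = 2 \sqrt{-201} = 2 i \sqrt{201} \approx 28.355 i$)
$B = 316$
$\frac{B + P}{u + p} = \frac{316 + 2 i \sqrt{201}}{- \frac{264}{167} - \frac{13}{8}} = \frac{316 + 2 i \sqrt{201}}{- \frac{4283}{1336}} = \left(316 + 2 i \sqrt{201}\right) \left(- \frac{1336}{4283}\right) = - \frac{422176}{4283} - \frac{2672 i \sqrt{201}}{4283}$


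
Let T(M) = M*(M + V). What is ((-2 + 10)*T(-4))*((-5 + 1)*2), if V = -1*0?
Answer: -1024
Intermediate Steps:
V = 0
T(M) = M**2 (T(M) = M*(M + 0) = M*M = M**2)
((-2 + 10)*T(-4))*((-5 + 1)*2) = ((-2 + 10)*(-4)**2)*((-5 + 1)*2) = (8*16)*(-4*2) = 128*(-8) = -1024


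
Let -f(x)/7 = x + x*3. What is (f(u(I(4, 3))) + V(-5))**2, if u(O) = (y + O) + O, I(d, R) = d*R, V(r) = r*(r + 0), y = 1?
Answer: 455625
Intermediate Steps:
V(r) = r**2 (V(r) = r*r = r**2)
I(d, R) = R*d
u(O) = 1 + 2*O (u(O) = (1 + O) + O = 1 + 2*O)
f(x) = -28*x (f(x) = -7*(x + x*3) = -7*(x + 3*x) = -28*x)
(f(u(I(4, 3))) + V(-5))**2 = (-28*(1 + 2*(3*4)) + (-5)**2)**2 = (-28*(1 + 2*12) + 25)**2 = (-28*(1 + 24) + 25)**2 = (-28*25 + 25)**2 = (-700 + 25)**2 = (-675)**2 = 455625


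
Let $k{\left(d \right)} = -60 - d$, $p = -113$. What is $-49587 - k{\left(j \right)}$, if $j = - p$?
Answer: $-49414$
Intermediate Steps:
$j = 113$ ($j = \left(-1\right) \left(-113\right) = 113$)
$-49587 - k{\left(j \right)} = -49587 - \left(-60 - 113\right) = -49587 - -173 = -49587 + 173 = -49414$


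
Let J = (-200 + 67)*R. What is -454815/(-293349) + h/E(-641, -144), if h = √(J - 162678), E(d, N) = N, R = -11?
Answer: 151605/97783 - I*√161215/144 ≈ 1.5504 - 2.7883*I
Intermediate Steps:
J = 1463 (J = (-200 + 67)*(-11) = -133*(-11) = 1463)
h = I*√161215 (h = √(1463 - 162678) = √(-161215) = I*√161215 ≈ 401.52*I)
-454815/(-293349) + h/E(-641, -144) = -454815/(-293349) + (I*√161215)/(-144) = -454815*(-1/293349) + (I*√161215)*(-1/144) = 151605/97783 - I*√161215/144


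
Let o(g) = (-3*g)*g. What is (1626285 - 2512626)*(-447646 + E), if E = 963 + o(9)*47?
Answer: 406036357464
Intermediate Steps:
o(g) = -3*g**2
E = -10458 (E = 963 - 3*9**2*47 = 963 - 3*81*47 = 963 - 243*47 = 963 - 11421 = -10458)
(1626285 - 2512626)*(-447646 + E) = (1626285 - 2512626)*(-447646 - 10458) = -886341*(-458104) = 406036357464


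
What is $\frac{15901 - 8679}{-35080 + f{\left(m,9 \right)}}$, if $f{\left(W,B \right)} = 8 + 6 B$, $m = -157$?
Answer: $- \frac{3611}{17509} \approx -0.20624$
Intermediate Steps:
$\frac{15901 - 8679}{-35080 + f{\left(m,9 \right)}} = \frac{15901 - 8679}{-35080 + \left(8 + 6 \cdot 9\right)} = \frac{7222}{-35080 + \left(8 + 54\right)} = \frac{7222}{-35080 + 62} = \frac{7222}{-35018} = 7222 \left(- \frac{1}{35018}\right) = - \frac{3611}{17509}$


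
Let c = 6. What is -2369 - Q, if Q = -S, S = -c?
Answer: -2375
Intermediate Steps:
S = -6 (S = -1*6 = -6)
Q = 6 (Q = -1*(-6) = 6)
-2369 - Q = -2369 - 1*6 = -2369 - 6 = -2375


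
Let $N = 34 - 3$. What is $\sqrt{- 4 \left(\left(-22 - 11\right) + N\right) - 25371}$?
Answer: $i \sqrt{25363} \approx 159.26 i$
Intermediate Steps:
$N = 31$
$\sqrt{- 4 \left(\left(-22 - 11\right) + N\right) - 25371} = \sqrt{- 4 \left(\left(-22 - 11\right) + 31\right) - 25371} = \sqrt{- 4 \left(-33 + 31\right) - 25371} = \sqrt{\left(-4\right) \left(-2\right) - 25371} = \sqrt{8 - 25371} = \sqrt{-25363} = i \sqrt{25363}$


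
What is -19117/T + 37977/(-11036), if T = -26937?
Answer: -812011237/297276732 ≈ -2.7315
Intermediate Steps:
-19117/T + 37977/(-11036) = -19117/(-26937) + 37977/(-11036) = -19117*(-1/26937) + 37977*(-1/11036) = 19117/26937 - 37977/11036 = -812011237/297276732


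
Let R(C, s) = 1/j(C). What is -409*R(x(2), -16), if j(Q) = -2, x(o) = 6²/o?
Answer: 409/2 ≈ 204.50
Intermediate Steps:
x(o) = 36/o
R(C, s) = -½ (R(C, s) = 1/(-2) = -½)
-409*R(x(2), -16) = -409*(-½) = 409/2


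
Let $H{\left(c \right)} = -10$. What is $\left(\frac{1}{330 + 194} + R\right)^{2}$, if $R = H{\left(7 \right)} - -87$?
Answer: $\frac{1628041801}{274576} \approx 5929.3$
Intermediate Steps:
$R = 77$ ($R = -10 - -87 = -10 + 87 = 77$)
$\left(\frac{1}{330 + 194} + R\right)^{2} = \left(\frac{1}{330 + 194} + 77\right)^{2} = \left(\frac{1}{524} + 77\right)^{2} = \left(\frac{40349}{524}\right)^{2} = \frac{1628041801}{274576}$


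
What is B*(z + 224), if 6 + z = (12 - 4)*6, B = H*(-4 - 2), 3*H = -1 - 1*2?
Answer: 1596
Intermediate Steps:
H = -1 (H = (-1 - 1*2)/3 = (-1 - 2)/3 = (⅓)*(-3) = -1)
B = 6 (B = -(-4 - 2) = -1*(-6) = 6)
z = 42 (z = -6 + (12 - 4)*6 = -6 + 8*6 = -6 + 48 = 42)
B*(z + 224) = 6*(42 + 224) = 6*266 = 1596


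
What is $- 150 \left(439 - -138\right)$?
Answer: $-86550$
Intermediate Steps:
$- 150 \left(439 - -138\right) = - 150 \left(439 + 138\right) = \left(-150\right) 577 = -86550$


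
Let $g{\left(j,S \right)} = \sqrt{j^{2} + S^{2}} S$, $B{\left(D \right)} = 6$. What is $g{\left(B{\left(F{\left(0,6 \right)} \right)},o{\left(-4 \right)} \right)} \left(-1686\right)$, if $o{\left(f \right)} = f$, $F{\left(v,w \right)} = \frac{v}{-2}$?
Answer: $13488 \sqrt{13} \approx 48632.0$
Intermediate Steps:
$F{\left(v,w \right)} = - \frac{v}{2}$ ($F{\left(v,w \right)} = v \left(- \frac{1}{2}\right) = - \frac{v}{2}$)
$g{\left(j,S \right)} = S \sqrt{S^{2} + j^{2}}$ ($g{\left(j,S \right)} = \sqrt{S^{2} + j^{2}} S = S \sqrt{S^{2} + j^{2}}$)
$g{\left(B{\left(F{\left(0,6 \right)} \right)},o{\left(-4 \right)} \right)} \left(-1686\right) = - 4 \sqrt{\left(-4\right)^{2} + 6^{2}} \left(-1686\right) = - 4 \sqrt{16 + 36} \left(-1686\right) = - 4 \sqrt{52} \left(-1686\right) = - 4 \cdot 2 \sqrt{13} \left(-1686\right) = - 8 \sqrt{13} \left(-1686\right) = 13488 \sqrt{13}$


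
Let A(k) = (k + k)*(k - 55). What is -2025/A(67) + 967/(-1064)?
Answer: -38641/17822 ≈ -2.1682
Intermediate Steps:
A(k) = 2*k*(-55 + k) (A(k) = (2*k)*(-55 + k) = 2*k*(-55 + k))
-2025/A(67) + 967/(-1064) = -2025*1/(134*(-55 + 67)) + 967/(-1064) = -2025/(2*67*12) + 967*(-1/1064) = -2025/1608 - 967/1064 = -2025*1/1608 - 967/1064 = -675/536 - 967/1064 = -38641/17822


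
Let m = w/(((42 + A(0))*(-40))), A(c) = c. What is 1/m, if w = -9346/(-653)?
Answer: -548520/4673 ≈ -117.38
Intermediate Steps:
w = 9346/653 (w = -9346*(-1/653) = 9346/653 ≈ 14.312)
m = -4673/548520 (m = 9346/(653*(((42 + 0)*(-40)))) = 9346/(653*((42*(-40)))) = (9346/653)/(-1680) = (9346/653)*(-1/1680) = -4673/548520 ≈ -0.0085193)
1/m = 1/(-4673/548520) = -548520/4673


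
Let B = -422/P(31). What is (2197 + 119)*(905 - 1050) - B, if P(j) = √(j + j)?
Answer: -335820 + 211*√62/31 ≈ -3.3577e+5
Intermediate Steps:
P(j) = √2*√j (P(j) = √(2*j) = √2*√j)
B = -211*√62/31 (B = -422*√62/62 = -211*√62/31 ≈ -53.594)
(2197 + 119)*(905 - 1050) - B = (2197 + 119)*(905 - 1050) - (-211)*√62/31 = 2316*(-145) + 211*√62/31 = -335820 + 211*√62/31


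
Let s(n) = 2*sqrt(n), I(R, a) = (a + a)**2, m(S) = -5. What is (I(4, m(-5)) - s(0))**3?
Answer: 1000000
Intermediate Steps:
I(R, a) = 4*a**2 (I(R, a) = (2*a)**2 = 4*a**2)
(I(4, m(-5)) - s(0))**3 = (4*(-5)**2 - 2*sqrt(0))**3 = (4*25 - 2*0)**3 = (100 - 1*0)**3 = (100 + 0)**3 = 100**3 = 1000000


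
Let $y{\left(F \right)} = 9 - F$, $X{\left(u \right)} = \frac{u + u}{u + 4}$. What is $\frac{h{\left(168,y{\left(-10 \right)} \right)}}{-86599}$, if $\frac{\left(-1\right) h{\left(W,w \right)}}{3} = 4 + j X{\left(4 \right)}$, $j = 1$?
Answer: $\frac{15}{86599} \approx 0.00017321$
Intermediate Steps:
$X{\left(u \right)} = \frac{2 u}{4 + u}$
$h{\left(W,w \right)} = -15$ ($h{\left(W,w \right)} = - 3 \left(4 + 1 \cdot 2 \cdot 4 \frac{1}{4 + 4}\right) = - 3 \left(4 + 1 \cdot 2 \cdot 4 \cdot \frac{1}{8}\right) = - 3 \left(4 + 1 \cdot 1\right) = - 3 \left(4 + 1\right) = \left(-3\right) 5 = -15$)
$\frac{h{\left(168,y{\left(-10 \right)} \right)}}{-86599} = - \frac{15}{-86599} = \left(-15\right) \left(- \frac{1}{86599}\right) = \frac{15}{86599}$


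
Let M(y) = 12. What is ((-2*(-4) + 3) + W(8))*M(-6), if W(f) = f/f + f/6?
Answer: 160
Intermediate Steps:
W(f) = 1 + f/6 (W(f) = 1 + f*(1/6) = 1 + f/6)
((-2*(-4) + 3) + W(8))*M(-6) = ((-2*(-4) + 3) + (1 + (1/6)*8))*12 = ((8 + 3) + (1 + 4/3))*12 = (11 + 7/3)*12 = (40/3)*12 = 160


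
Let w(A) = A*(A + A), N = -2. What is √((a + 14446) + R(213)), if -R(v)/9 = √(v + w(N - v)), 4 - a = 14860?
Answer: √(-410 - 9*√92663) ≈ 56.122*I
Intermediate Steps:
a = -14856 (a = 4 - 1*14860 = 4 - 14860 = -14856)
w(A) = 2*A² (w(A) = A*(2*A) = 2*A²)
R(v) = -9*√(v + 2*(-2 - v)²)
√((a + 14446) + R(213)) = √((-14856 + 14446) - 9*√(213 + 2*(2 + 213)²)) = √(-410 - 9*√(213 + 2*215²)) = √(-410 - 9*√(213 + 2*46225)) = √(-410 - 9*√(213 + 92450)) = √(-410 - 9*√92663)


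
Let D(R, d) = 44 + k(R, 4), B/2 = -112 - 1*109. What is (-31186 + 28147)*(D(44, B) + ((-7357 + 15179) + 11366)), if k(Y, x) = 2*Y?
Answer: -58713480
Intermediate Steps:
B = -442 (B = 2*(-112 - 1*109) = 2*(-112 - 109) = 2*(-221) = -442)
D(R, d) = 44 + 2*R
(-31186 + 28147)*(D(44, B) + ((-7357 + 15179) + 11366)) = (-31186 + 28147)*((44 + 2*44) + ((-7357 + 15179) + 11366)) = -3039*((44 + 88) + (7822 + 11366)) = -3039*(132 + 19188) = -3039*19320 = -58713480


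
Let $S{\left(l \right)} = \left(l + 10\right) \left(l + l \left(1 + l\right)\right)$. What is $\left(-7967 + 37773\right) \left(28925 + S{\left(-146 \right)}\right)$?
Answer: $-84361084234$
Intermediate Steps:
$S{\left(l \right)} = \left(10 + l\right) \left(l + l \left(1 + l\right)\right)$
$\left(-7967 + 37773\right) \left(28925 + S{\left(-146 \right)}\right) = \left(-7967 + 37773\right) \left(28925 - 146 \left(20 + \left(-146\right)^{2} + 12 \left(-146\right)\right)\right) = 29806 \left(28925 - 146 \left(20 + 21316 - 1752\right)\right) = 29806 \left(28925 - 2859264\right) = 29806 \left(-2830339\right) = -84361084234$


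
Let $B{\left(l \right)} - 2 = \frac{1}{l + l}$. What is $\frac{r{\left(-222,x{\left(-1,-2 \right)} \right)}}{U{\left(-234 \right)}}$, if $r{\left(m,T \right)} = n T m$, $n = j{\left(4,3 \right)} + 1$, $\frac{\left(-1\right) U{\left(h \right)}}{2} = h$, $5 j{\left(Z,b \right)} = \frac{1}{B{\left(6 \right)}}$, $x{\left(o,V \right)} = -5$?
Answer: $\frac{5069}{1950} \approx 2.5995$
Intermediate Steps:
$B{\left(l \right)} = 2 + \frac{1}{2 l}$ ($B{\left(l \right)} = 2 + \frac{1}{l + l} = 2 + \frac{1}{2 l}$)
$j{\left(Z,b \right)} = \frac{12}{125}$ ($j{\left(Z,b \right)} = \frac{1}{5 \left(2 + \frac{1}{2 \cdot 6}\right)} = \frac{1}{5 \left(2 + \frac{1}{2} \cdot \frac{1}{6}\right)} = \frac{1}{5 \left(2 + \frac{1}{12}\right)} = \frac{1}{5 \cdot \frac{25}{12}} = \frac{1}{5} \cdot \frac{12}{25} = \frac{12}{125}$)
$U{\left(h \right)} = - 2 h$
$n = \frac{137}{125}$ ($n = \frac{12}{125} + 1 = \frac{137}{125} \approx 1.096$)
$r{\left(m,T \right)} = \frac{137 T m}{125}$ ($r{\left(m,T \right)} = \frac{137 T}{125} m = \frac{137 T m}{125}$)
$\frac{r{\left(-222,x{\left(-1,-2 \right)} \right)}}{U{\left(-234 \right)}} = \frac{\frac{137}{125} \left(-5\right) \left(-222\right)}{\left(-2\right) \left(-234\right)} = \frac{30414}{25 \cdot 468} = \frac{30414}{25} \cdot \frac{1}{468} = \frac{5069}{1950}$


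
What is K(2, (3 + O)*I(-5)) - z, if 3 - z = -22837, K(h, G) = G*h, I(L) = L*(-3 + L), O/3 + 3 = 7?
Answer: -21640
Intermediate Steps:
O = 12 (O = -9 + 3*7 = -9 + 21 = 12)
z = 22840 (z = 3 - 1*(-22837) = 3 + 22837 = 22840)
K(2, (3 + O)*I(-5)) - z = ((3 + 12)*(-5*(-3 - 5)))*2 - 1*22840 = (15*(-5*(-8)))*2 - 22840 = (15*40)*2 - 22840 = 600*2 - 22840 = 1200 - 22840 = -21640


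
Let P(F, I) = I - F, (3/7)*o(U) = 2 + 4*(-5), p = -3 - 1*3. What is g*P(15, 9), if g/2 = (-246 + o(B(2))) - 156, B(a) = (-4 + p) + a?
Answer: 5328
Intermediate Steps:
p = -6 (p = -3 - 3 = -6)
B(a) = -10 + a (B(a) = (-4 - 6) + a = -10 + a)
o(U) = -42 (o(U) = 7*(2 + 4*(-5))/3 = 7*(2 - 20)/3 = (7/3)*(-18) = -42)
g = -888 (g = 2*((-246 - 42) - 156) = 2*(-288 - 156) = 2*(-444) = -888)
g*P(15, 9) = -888*(9 - 1*15) = -888*(9 - 15) = -888*(-6) = 5328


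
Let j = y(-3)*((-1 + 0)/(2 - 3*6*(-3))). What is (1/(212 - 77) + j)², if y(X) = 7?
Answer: 16129/1166400 ≈ 0.013828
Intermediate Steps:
j = -⅛ (j = 7*((-1 + 0)/(2 - 3*6*(-3))) = 7*(-1/(2 - 18*(-3))) = 7*(-1/(2 + 54)) = 7*(-1/56) = -⅛ ≈ -0.12500)
(1/(212 - 77) + j)² = (1/(212 - 77) - ⅛)² = (1/135 - ⅛)² = (-127/1080)² = 16129/1166400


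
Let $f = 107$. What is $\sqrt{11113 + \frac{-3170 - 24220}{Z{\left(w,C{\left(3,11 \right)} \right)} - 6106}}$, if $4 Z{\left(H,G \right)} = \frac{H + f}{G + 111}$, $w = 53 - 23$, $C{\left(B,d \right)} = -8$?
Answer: $\frac{\sqrt{23256370661809}}{45737} \approx 105.44$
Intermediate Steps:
$w = 30$
$Z{\left(H,G \right)} = \frac{107 + H}{4 \left(111 + G\right)}$ ($Z{\left(H,G \right)} = \frac{\left(H + 107\right) \frac{1}{G + 111}}{4} = \frac{\left(107 + H\right) \frac{1}{111 + G}}{4} = \frac{\frac{1}{111 + G} \left(107 + H\right)}{4} = \frac{107 + H}{4 \left(111 + G\right)}$)
$\sqrt{11113 + \frac{-3170 - 24220}{Z{\left(w,C{\left(3,11 \right)} \right)} - 6106}} = \sqrt{11113 + \frac{-3170 - 24220}{\frac{107 + 30}{4 \left(111 - 8\right)} - 6106}} = \sqrt{11113 - \frac{27390}{\frac{1}{4} \cdot \frac{1}{103} \cdot 137 - 6106}} = \sqrt{11113 - \frac{27390}{\frac{137}{412} - 6106}} = \sqrt{11113 - \frac{27390}{- \frac{2515535}{412}}} = \sqrt{11113 - - \frac{205176}{45737}} = \sqrt{11113 + \frac{205176}{45737}} = \sqrt{\frac{508480457}{45737}} = \frac{\sqrt{23256370661809}}{45737}$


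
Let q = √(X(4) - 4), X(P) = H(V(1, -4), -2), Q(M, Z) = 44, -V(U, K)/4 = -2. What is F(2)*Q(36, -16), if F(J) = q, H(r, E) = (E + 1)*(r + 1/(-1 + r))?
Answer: 44*I*√595/7 ≈ 153.32*I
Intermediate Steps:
V(U, K) = 8 (V(U, K) = -4*(-2) = 8)
H(r, E) = (1 + E)*(r + 1/(-1 + r))
X(P) = -57/7 (X(P) = (1 - 2 + 8² - 1*8 - 2*8² - 1*(-2)*8)/(-1 + 8) = (1 - 2 + 64 - 8 - 2*64 + 16)/7 = (1 - 2 + 64 - 8 - 128 + 16)/7 = (⅐)*(-57) = -57/7)
q = I*√595/7 (q = √(-57/7 - 4) = √(-85/7) = I*√595/7 ≈ 3.4847*I)
F(J) = I*√595/7
F(2)*Q(36, -16) = (I*√595/7)*44 = 44*I*√595/7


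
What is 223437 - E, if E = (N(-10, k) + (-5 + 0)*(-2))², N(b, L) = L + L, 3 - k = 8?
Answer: 223437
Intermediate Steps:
k = -5 (k = 3 - 1*8 = 3 - 8 = -5)
N(b, L) = 2*L
E = 0 (E = (2*(-5) + (-5 + 0)*(-2))² = (-10 - 5*(-2))² = (-10 + 10)² = 0² = 0)
223437 - E = 223437 - 1*0 = 223437 + 0 = 223437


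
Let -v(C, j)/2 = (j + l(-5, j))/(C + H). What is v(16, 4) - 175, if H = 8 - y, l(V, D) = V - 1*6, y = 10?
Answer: -174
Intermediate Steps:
l(V, D) = -6 + V (l(V, D) = V - 6 = -6 + V)
H = -2 (H = 8 - 1*10 = 8 - 10 = -2)
v(C, j) = -2*(-11 + j)/(-2 + C) (v(C, j) = -2*(j + (-6 - 5))/(C - 2) = -2*(j - 11)/(-2 + C) = -2*(-11 + j)/(-2 + C))
v(16, 4) - 175 = 2*(11 - 1*4)/(-2 + 16) - 175 = 2*(11 - 4)/14 - 175 = 2*(1/14)*7 - 175 = 1 - 175 = -174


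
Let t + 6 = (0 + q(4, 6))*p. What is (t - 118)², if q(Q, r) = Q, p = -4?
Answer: 19600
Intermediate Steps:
t = -22 (t = -6 + (0 + 4)*(-4) = -6 + 4*(-4) = -6 - 16 = -22)
(t - 118)² = (-22 - 118)² = (-140)² = 19600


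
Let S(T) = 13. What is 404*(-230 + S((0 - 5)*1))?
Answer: -87668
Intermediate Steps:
404*(-230 + S((0 - 5)*1)) = 404*(-230 + 13) = 404*(-217) = -87668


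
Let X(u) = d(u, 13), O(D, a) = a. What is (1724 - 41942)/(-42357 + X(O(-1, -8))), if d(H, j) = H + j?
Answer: 20109/21176 ≈ 0.94961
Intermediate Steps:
X(u) = 13 + u (X(u) = u + 13 = 13 + u)
(1724 - 41942)/(-42357 + X(O(-1, -8))) = (1724 - 41942)/(-42357 + (13 - 8)) = -40218/(-42357 + 5) = -40218/(-42352) = -40218*(-1/42352) = 20109/21176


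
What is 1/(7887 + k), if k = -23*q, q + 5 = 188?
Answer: 1/3678 ≈ 0.00027189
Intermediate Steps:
q = 183 (q = -5 + 188 = 183)
k = -4209 (k = -23*183 = -4209)
1/(7887 + k) = 1/(7887 - 4209) = 1/3678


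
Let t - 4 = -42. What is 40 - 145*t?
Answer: 5550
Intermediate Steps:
t = -38 (t = 4 - 42 = -38)
40 - 145*t = 40 - 145*(-38) = 40 + 5510 = 5550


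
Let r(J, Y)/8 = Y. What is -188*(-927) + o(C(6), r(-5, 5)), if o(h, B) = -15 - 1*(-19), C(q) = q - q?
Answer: 174280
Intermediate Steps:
r(J, Y) = 8*Y
C(q) = 0
o(h, B) = 4 (o(h, B) = -15 + 19 = 4)
-188*(-927) + o(C(6), r(-5, 5)) = -188*(-927) + 4 = 174276 + 4 = 174280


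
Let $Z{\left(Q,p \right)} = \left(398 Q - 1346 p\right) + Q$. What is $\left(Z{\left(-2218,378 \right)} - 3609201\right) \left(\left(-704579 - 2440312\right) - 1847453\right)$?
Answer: $24976552254024$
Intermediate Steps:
$Z{\left(Q,p \right)} = - 1346 p + 399 Q$ ($Z{\left(Q,p \right)} = \left(- 1346 p + 398 Q\right) + Q = - 1346 p + 399 Q$)
$\left(Z{\left(-2218,378 \right)} - 3609201\right) \left(\left(-704579 - 2440312\right) - 1847453\right) = \left(\left(\left(-1346\right) 378 + 399 \left(-2218\right)\right) - 3609201\right) \left(\left(-704579 - 2440312\right) - 1847453\right) = \left(\left(-508788 - 884982\right) - 3609201\right) \left(-3144891 - 1847453\right) = \left(-1393770 - 3609201\right) \left(-4992344\right) = \left(-5002971\right) \left(-4992344\right) = 24976552254024$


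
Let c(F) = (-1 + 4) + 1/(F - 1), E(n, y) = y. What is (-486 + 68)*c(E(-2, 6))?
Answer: -6688/5 ≈ -1337.6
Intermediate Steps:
c(F) = 3 + 1/(-1 + F)
(-486 + 68)*c(E(-2, 6)) = (-486 + 68)*((-2 + 3*6)/(-1 + 6)) = -418*(-2 + 18)/5 = -418*16/5 = -6688/5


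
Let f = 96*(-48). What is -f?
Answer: 4608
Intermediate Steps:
f = -4608
-f = -1*(-4608) = 4608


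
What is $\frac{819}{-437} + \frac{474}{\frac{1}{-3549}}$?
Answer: $- \frac{735133581}{437} \approx -1.6822 \cdot 10^{6}$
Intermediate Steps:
$\frac{819}{-437} + \frac{474}{\frac{1}{-3549}} = 819 \left(- \frac{1}{437}\right) + \frac{474}{- \frac{1}{3549}} = - \frac{819}{437} + 474 \left(-3549\right) = - \frac{819}{437} - 1682226 = - \frac{735133581}{437}$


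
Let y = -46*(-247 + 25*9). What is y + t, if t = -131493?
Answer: -130481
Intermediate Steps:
y = 1012 (y = -46*(-247 + 225) = -46*(-22) = 1012)
y + t = 1012 - 131493 = -130481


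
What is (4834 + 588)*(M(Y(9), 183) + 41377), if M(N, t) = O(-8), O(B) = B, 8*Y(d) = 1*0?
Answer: 224302718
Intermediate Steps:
Y(d) = 0 (Y(d) = (1*0)/8 = (⅛)*0 = 0)
M(N, t) = -8
(4834 + 588)*(M(Y(9), 183) + 41377) = (4834 + 588)*(-8 + 41377) = 5422*41369 = 224302718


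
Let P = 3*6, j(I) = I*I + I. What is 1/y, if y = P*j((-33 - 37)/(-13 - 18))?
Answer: 961/127260 ≈ 0.0075515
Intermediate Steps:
j(I) = I + I² (j(I) = I² + I = I + I²)
P = 18
y = 127260/961 (y = 18*(((-33 - 37)/(-13 - 18))*(1 + (-33 - 37)/(-13 - 18))) = 18*((-70/(-31))*(1 - 70/(-31))) = 18*((-70*(-1/31))*(1 - 70*(-1/31))) = 18*(70*(1 + 70/31)/31) = 18*((70/31)*(101/31)) = 18*(7070/961) = 127260/961 ≈ 132.42)
1/y = 1/(127260/961) = 961/127260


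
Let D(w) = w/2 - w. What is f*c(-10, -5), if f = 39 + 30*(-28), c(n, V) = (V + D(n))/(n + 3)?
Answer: 0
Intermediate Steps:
D(w) = -w/2 (D(w) = w*(1/2) - w = w/2 - w = -w/2)
c(n, V) = (V - n/2)/(3 + n) (c(n, V) = (V - n/2)/(n + 3) = (V - n/2)/(3 + n))
f = -801 (f = 39 - 840 = -801)
f*c(-10, -5) = -801*(-5 - 1/2*(-10))/(3 - 10) = -801*(-5 + 5)/(-7) = -(-801)*0/7 = -801*0 = 0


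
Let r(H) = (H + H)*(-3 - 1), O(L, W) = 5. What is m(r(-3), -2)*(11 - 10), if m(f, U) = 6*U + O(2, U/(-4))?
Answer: -7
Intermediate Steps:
r(H) = -8*H (r(H) = (2*H)*(-4) = -8*H)
m(f, U) = 5 + 6*U (m(f, U) = 6*U + 5 = 5 + 6*U)
m(r(-3), -2)*(11 - 10) = (5 + 6*(-2))*(11 - 10) = (5 - 12)*1 = -7*1 = -7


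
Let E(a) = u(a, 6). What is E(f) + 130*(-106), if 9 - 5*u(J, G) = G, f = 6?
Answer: -68897/5 ≈ -13779.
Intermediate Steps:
u(J, G) = 9/5 - G/5
E(a) = 3/5 (E(a) = 9/5 - 1/5*6 = 9/5 - 6/5 = 3/5)
E(f) + 130*(-106) = 3/5 + 130*(-106) = 3/5 - 13780 = -68897/5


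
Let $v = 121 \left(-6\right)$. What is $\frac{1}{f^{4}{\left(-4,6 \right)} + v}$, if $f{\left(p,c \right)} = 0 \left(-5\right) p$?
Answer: $- \frac{1}{726} \approx -0.0013774$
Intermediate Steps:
$f{\left(p,c \right)} = 0$ ($f{\left(p,c \right)} = 0 p = 0$)
$v = -726$
$\frac{1}{f^{4}{\left(-4,6 \right)} + v} = \frac{1}{0^{4} - 726} = \frac{1}{0 - 726} = \frac{1}{-726} = - \frac{1}{726}$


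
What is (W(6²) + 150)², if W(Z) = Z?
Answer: 34596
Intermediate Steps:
(W(6²) + 150)² = (6² + 150)² = (36 + 150)² = 186² = 34596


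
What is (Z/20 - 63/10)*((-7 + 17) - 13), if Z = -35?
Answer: 483/20 ≈ 24.150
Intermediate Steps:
(Z/20 - 63/10)*((-7 + 17) - 13) = (-35/20 - 63/10)*((-7 + 17) - 13) = (-35*1/20 - 63*⅒)*(10 - 13) = (-7/4 - 63/10)*(-3) = -161/20*(-3) = 483/20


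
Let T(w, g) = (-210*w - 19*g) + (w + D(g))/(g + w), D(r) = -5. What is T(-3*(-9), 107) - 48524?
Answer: -3767198/67 ≈ -56227.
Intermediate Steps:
T(w, g) = -210*w - 19*g + (-5 + w)/(g + w) (T(w, g) = (-210*w - 19*g) + (w - 5)/(g + w) = (-210*w - 19*g) + (-5 + w)/(g + w) = -210*w - 19*g + (-5 + w)/(g + w))
T(-3*(-9), 107) - 48524 = (-5 - 3*(-9) - 210*(-3*(-9))**2 - 19*107**2 - 229*107*(-3*(-9)))/(107 - 3*(-9)) - 48524 = (-5 + 27 - 210*27**2 - 19*11449 - 229*107*27)/(107 + 27) - 48524 = (-5 + 27 - 210*729 - 217531 - 661581)/134 - 48524 = (-5 + 27 - 153090 - 217531 - 661581)/134 - 48524 = (1/134)*(-1032180) - 48524 = -516090/67 - 48524 = -3767198/67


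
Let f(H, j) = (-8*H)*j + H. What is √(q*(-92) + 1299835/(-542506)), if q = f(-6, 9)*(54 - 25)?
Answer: I*√334507170216882958/542506 ≈ 1066.1*I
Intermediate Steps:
f(H, j) = H - 8*H*j (f(H, j) = -8*H*j + H = H - 8*H*j)
q = 12354 (q = (-6*(1 - 8*9))*(54 - 25) = -6*(1 - 72)*29 = -6*(-71)*29 = 426*29 = 12354)
√(q*(-92) + 1299835/(-542506)) = √(12354*(-92) + 1299835/(-542506)) = √(-1136568 + 1299835*(-1/542506)) = √(-1136568 - 1299835/542506) = √(-616596259243/542506) = I*√334507170216882958/542506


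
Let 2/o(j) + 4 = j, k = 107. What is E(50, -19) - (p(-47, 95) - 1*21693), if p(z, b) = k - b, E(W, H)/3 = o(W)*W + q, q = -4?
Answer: 498537/23 ≈ 21676.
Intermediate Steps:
o(j) = 2/(-4 + j)
E(W, H) = -12 + 6*W/(-4 + W) (E(W, H) = 3*((2/(-4 + W))*W - 4) = 3*(2*W/(-4 + W) - 4) = 3*(-4 + 2*W/(-4 + W)) = -12 + 6*W/(-4 + W))
p(z, b) = 107 - b
E(50, -19) - (p(-47, 95) - 1*21693) = 6*(8 - 1*50)/(-4 + 50) - ((107 - 1*95) - 1*21693) = 6*(8 - 50)/46 - ((107 - 95) - 21693) = 6*(1/46)*(-42) - (12 - 21693) = -126/23 - 1*(-21681) = -126/23 + 21681 = 498537/23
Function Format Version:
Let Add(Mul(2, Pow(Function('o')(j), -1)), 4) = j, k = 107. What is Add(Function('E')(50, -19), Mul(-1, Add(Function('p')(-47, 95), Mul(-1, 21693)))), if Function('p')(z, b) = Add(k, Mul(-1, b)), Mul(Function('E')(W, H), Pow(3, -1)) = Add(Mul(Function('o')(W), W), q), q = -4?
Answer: Rational(498537, 23) ≈ 21676.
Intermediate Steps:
Function('o')(j) = Mul(2, Pow(Add(-4, j), -1))
Function('E')(W, H) = Add(-12, Mul(6, W, Pow(Add(-4, W), -1))) (Function('E')(W, H) = Mul(3, Add(Mul(Mul(2, Pow(Add(-4, W), -1)), W), -4)) = Mul(3, Add(Mul(2, W, Pow(Add(-4, W), -1)), -4)) = Mul(3, Add(-4, Mul(2, W, Pow(Add(-4, W), -1)))) = Add(-12, Mul(6, W, Pow(Add(-4, W), -1))))
Function('p')(z, b) = Add(107, Mul(-1, b))
Add(Function('E')(50, -19), Mul(-1, Add(Function('p')(-47, 95), Mul(-1, 21693)))) = Add(Mul(6, Pow(Add(-4, 50), -1), Add(8, Mul(-1, 50))), Mul(-1, Add(Add(107, Mul(-1, 95)), Mul(-1, 21693)))) = Add(Mul(6, Pow(46, -1), Add(8, -50)), Mul(-1, Add(Add(107, -95), -21693))) = Add(Mul(6, Rational(1, 46), -42), Mul(-1, Add(12, -21693))) = Add(Rational(-126, 23), Mul(-1, -21681)) = Add(Rational(-126, 23), 21681) = Rational(498537, 23)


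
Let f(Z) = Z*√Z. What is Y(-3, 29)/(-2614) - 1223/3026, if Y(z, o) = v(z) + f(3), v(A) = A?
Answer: -796961/1977491 - 3*√3/2614 ≈ -0.40500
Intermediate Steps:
f(Z) = Z^(3/2)
Y(z, o) = z + 3*√3 (Y(z, o) = z + 3^(3/2) = z + 3*√3)
Y(-3, 29)/(-2614) - 1223/3026 = (-3 + 3*√3)/(-2614) - 1223/3026 = (-3 + 3*√3)*(-1/2614) - 1223*1/3026 = (3/2614 - 3*√3/2614) - 1223/3026 = -796961/1977491 - 3*√3/2614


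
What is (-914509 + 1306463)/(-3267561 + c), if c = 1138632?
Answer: -391954/2128929 ≈ -0.18411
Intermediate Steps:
(-914509 + 1306463)/(-3267561 + c) = (-914509 + 1306463)/(-3267561 + 1138632) = 391954/(-2128929) = 391954*(-1/2128929) = -391954/2128929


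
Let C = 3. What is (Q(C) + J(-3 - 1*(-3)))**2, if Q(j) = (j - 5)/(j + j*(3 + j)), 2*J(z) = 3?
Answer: 3481/1764 ≈ 1.9734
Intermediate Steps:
J(z) = 3/2 (J(z) = (1/2)*3 = 3/2)
Q(j) = (-5 + j)/(j + j*(3 + j))
(Q(C) + J(-3 - 1*(-3)))**2 = ((-5 + 3)/(3*(4 + 3)) + 3/2)**2 = ((1/3)*(-2)/7 + 3/2)**2 = ((1/3)*(1/7)*(-2) + 3/2)**2 = (-2/21 + 3/2)**2 = (59/42)**2 = 3481/1764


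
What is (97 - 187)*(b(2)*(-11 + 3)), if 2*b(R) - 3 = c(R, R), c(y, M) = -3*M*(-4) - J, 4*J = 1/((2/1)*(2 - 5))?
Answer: 9735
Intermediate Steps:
J = -1/24 (J = 1/(4*(((2/1)*(2 - 5)))) = 1/(4*(((2*1)*(-3)))) = 1/(4*((2*(-3)))) = (¼)/(-6) = (¼)*(-⅙) = -1/24 ≈ -0.041667)
c(y, M) = 1/24 + 12*M (c(y, M) = -3*M*(-4) - 1*(-1/24) = 12*M + 1/24 = 1/24 + 12*M)
b(R) = 73/48 + 6*R (b(R) = 3/2 + (1/24 + 12*R)/2 = 3/2 + (1/48 + 6*R) = 73/48 + 6*R)
(97 - 187)*(b(2)*(-11 + 3)) = (97 - 187)*((73/48 + 6*2)*(-11 + 3)) = -90*(73/48 + 12)*(-8) = -9735*(-8)/8 = -90*(-649/6) = 9735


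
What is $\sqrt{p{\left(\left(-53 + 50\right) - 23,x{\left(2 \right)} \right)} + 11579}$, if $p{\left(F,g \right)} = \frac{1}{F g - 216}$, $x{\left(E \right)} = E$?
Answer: $\frac{\sqrt{207912457}}{134} \approx 107.61$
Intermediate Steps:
$p{\left(F,g \right)} = \frac{1}{-216 + F g}$
$\sqrt{p{\left(\left(-53 + 50\right) - 23,x{\left(2 \right)} \right)} + 11579} = \sqrt{\frac{1}{-216 + \left(\left(-53 + 50\right) - 23\right) 2} + 11579} = \sqrt{\frac{1}{-216 + \left(-3 - 23\right) 2} + 11579} = \sqrt{\frac{1}{-216 - 52} + 11579} = \sqrt{\frac{1}{-268} + 11579} = \sqrt{- \frac{1}{268} + 11579} = \sqrt{\frac{3103171}{268}} = \frac{\sqrt{207912457}}{134}$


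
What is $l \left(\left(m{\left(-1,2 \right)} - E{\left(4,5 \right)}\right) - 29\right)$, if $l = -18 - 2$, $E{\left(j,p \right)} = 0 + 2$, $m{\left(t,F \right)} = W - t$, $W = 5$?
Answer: $500$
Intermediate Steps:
$m{\left(t,F \right)} = 5 - t$
$E{\left(j,p \right)} = 2$
$l = -20$ ($l = -18 - 2 = -20$)
$l \left(\left(m{\left(-1,2 \right)} - E{\left(4,5 \right)}\right) - 29\right) = - 20 \left(\left(\left(5 - -1\right) - 2\right) - 29\right) = - 20 \left(\left(\left(5 + 1\right) - 2\right) - 29\right) = - 20 \left(\left(6 - 2\right) - 29\right) = - 20 \left(4 - 29\right) = \left(-20\right) \left(-25\right) = 500$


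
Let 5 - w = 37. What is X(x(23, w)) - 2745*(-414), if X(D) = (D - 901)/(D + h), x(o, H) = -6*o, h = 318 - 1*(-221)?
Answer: 455707391/401 ≈ 1.1364e+6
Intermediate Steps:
w = -32 (w = 5 - 1*37 = 5 - 37 = -32)
h = 539 (h = 318 + 221 = 539)
X(D) = (-901 + D)/(539 + D) (X(D) = (D - 901)/(D + 539) = (-901 + D)/(539 + D))
X(x(23, w)) - 2745*(-414) = (-901 - 6*23)/(539 - 6*23) - 2745*(-414) = (-901 - 138)/(539 - 138) + 1136430 = -1039/401 + 1136430 = 455707391/401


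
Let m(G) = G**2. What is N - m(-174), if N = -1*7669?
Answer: -37945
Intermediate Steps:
N = -7669
N - m(-174) = -7669 - 1*(-174)**2 = -7669 - 1*30276 = -7669 - 30276 = -37945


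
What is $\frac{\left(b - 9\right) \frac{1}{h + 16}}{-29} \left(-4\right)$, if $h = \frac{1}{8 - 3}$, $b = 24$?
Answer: $\frac{100}{783} \approx 0.12771$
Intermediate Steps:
$h = \frac{1}{5} \approx 0.2$
$\frac{\left(b - 9\right) \frac{1}{h + 16}}{-29} \left(-4\right) = \frac{\left(24 - 9\right) \frac{1}{\frac{1}{5} + 16}}{-29} \left(-4\right) = \frac{15}{\frac{81}{5}} \left(- \frac{1}{29}\right) \left(-4\right) = 15 \cdot \frac{5}{81} \left(- \frac{1}{29}\right) \left(-4\right) = \frac{25}{27} \left(- \frac{1}{29}\right) \left(-4\right) = \left(- \frac{25}{783}\right) \left(-4\right) = \frac{100}{783}$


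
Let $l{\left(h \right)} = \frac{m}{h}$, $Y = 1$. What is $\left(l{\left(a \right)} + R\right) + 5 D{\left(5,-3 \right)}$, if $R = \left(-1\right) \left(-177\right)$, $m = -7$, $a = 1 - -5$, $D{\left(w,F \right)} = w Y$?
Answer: $\frac{1205}{6} \approx 200.83$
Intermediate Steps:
$D{\left(w,F \right)} = w$ ($D{\left(w,F \right)} = w 1 = w$)
$a = 6$ ($a = 1 + 5 = 6$)
$R = 177$
$l{\left(h \right)} = - \frac{7}{h}$
$\left(l{\left(a \right)} + R\right) + 5 D{\left(5,-3 \right)} = \left(- \frac{7}{6} + 177\right) + 5 \cdot 5 = \left(\left(-7\right) \frac{1}{6} + 177\right) + 25 = \left(- \frac{7}{6} + 177\right) + 25 = \frac{1055}{6} + 25 = \frac{1205}{6}$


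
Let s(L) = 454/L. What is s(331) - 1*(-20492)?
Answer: 6783306/331 ≈ 20493.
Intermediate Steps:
s(331) - 1*(-20492) = 454/331 - 1*(-20492) = 454*(1/331) + 20492 = 454/331 + 20492 = 6783306/331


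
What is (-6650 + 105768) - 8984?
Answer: 90134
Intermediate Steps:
(-6650 + 105768) - 8984 = 99118 - 8984 = 90134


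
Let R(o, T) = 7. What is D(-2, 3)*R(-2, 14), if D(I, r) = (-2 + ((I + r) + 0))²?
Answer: 7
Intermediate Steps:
D(I, r) = (-2 + I + r)² (D(I, r) = (-2 + (I + r))² = (-2 + I + r)²)
D(-2, 3)*R(-2, 14) = (-2 - 2 + 3)²*7 = (-1)²*7 = 1*7 = 7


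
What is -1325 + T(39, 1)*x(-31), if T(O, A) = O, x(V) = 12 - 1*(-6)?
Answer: -623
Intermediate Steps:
x(V) = 18 (x(V) = 12 + 6 = 18)
-1325 + T(39, 1)*x(-31) = -1325 + 39*18 = -1325 + 702 = -623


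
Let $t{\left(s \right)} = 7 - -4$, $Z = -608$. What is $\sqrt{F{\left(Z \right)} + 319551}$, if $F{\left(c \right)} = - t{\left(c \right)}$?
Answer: $2 \sqrt{79885} \approx 565.28$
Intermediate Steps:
$t{\left(s \right)} = 11$ ($t{\left(s \right)} = 7 + 4 = 11$)
$F{\left(c \right)} = -11$ ($F{\left(c \right)} = \left(-1\right) 11 = -11$)
$\sqrt{F{\left(Z \right)} + 319551} = \sqrt{-11 + 319551} = \sqrt{319540} = 2 \sqrt{79885}$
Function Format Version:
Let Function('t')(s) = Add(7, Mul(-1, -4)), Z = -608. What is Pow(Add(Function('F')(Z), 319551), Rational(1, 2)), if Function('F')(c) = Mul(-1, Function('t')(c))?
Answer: Mul(2, Pow(79885, Rational(1, 2))) ≈ 565.28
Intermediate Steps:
Function('t')(s) = 11 (Function('t')(s) = Add(7, 4) = 11)
Function('F')(c) = -11 (Function('F')(c) = Mul(-1, 11) = -11)
Pow(Add(Function('F')(Z), 319551), Rational(1, 2)) = Pow(Add(-11, 319551), Rational(1, 2)) = Pow(319540, Rational(1, 2)) = Mul(2, Pow(79885, Rational(1, 2)))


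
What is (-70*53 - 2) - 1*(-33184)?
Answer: 29472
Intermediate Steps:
(-70*53 - 2) - 1*(-33184) = (-3710 - 2) + 33184 = -3712 + 33184 = 29472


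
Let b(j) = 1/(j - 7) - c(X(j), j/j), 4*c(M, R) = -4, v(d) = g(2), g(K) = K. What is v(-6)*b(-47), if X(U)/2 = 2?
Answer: 53/27 ≈ 1.9630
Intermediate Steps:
v(d) = 2
X(U) = 4 (X(U) = 2*2 = 4)
c(M, R) = -1 (c(M, R) = (1/4)*(-4) = -1)
b(j) = 1 + 1/(-7 + j) (b(j) = 1/(j - 7) - 1*(-1) = 1/(-7 + j) + 1 = 1 + 1/(-7 + j))
v(-6)*b(-47) = 2*((-6 - 47)/(-7 - 47)) = 2*(-53/(-54)) = 2*(-1/54*(-53)) = 2*(53/54) = 53/27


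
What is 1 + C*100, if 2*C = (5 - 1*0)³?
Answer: 6251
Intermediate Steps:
C = 125/2 (C = (5 - 1*0)³/2 = (5 + 0)³/2 = (½)*5³ = (½)*125 = 125/2 ≈ 62.500)
1 + C*100 = 1 + (125/2)*100 = 1 + 6250 = 6251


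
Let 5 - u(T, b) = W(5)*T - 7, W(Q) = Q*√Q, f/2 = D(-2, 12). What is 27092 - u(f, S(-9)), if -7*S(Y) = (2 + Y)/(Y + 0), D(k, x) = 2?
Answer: 27080 + 20*√5 ≈ 27125.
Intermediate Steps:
S(Y) = -(2 + Y)/(7*Y) (S(Y) = -(2 + Y)/(7*(Y + 0)) = -(2 + Y)/(7*Y))
f = 4 (f = 2*2 = 4)
W(Q) = Q^(3/2)
u(T, b) = 12 - 5*T*√5 (u(T, b) = 5 - (5^(3/2)*T - 7) = 5 - ((5*√5)*T - 7) = 5 - (5*T*√5 - 7) = 5 - (-7 + 5*T*√5) = 5 + (7 - 5*T*√5) = 12 - 5*T*√5)
27092 - u(f, S(-9)) = 27092 - (12 - 5*4*√5) = 27092 - (12 - 20*√5) = 27092 + (-12 + 20*√5) = 27080 + 20*√5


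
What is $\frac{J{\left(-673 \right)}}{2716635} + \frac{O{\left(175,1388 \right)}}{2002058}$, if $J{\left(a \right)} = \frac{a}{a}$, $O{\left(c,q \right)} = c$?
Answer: $\frac{477413183}{5438860834830} \approx 8.7778 \cdot 10^{-5}$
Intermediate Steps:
$J{\left(a \right)} = 1$
$\frac{J{\left(-673 \right)}}{2716635} + \frac{O{\left(175,1388 \right)}}{2002058} = 1 \cdot \frac{1}{2716635} + \frac{175}{2002058} = 1 \cdot \frac{1}{2716635} + 175 \cdot \frac{1}{2002058} = \frac{1}{2716635} + \frac{175}{2002058} = \frac{477413183}{5438860834830}$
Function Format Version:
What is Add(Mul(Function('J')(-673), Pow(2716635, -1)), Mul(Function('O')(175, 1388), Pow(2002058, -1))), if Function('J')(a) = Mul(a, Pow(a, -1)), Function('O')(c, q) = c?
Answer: Rational(477413183, 5438860834830) ≈ 8.7778e-5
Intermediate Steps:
Function('J')(a) = 1
Add(Mul(Function('J')(-673), Pow(2716635, -1)), Mul(Function('O')(175, 1388), Pow(2002058, -1))) = Add(Mul(1, Pow(2716635, -1)), Mul(175, Pow(2002058, -1))) = Add(Mul(1, Rational(1, 2716635)), Mul(175, Rational(1, 2002058))) = Add(Rational(1, 2716635), Rational(175, 2002058)) = Rational(477413183, 5438860834830)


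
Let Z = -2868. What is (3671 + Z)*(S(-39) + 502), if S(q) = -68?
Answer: 348502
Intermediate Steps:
(3671 + Z)*(S(-39) + 502) = (3671 - 2868)*(-68 + 502) = 803*434 = 348502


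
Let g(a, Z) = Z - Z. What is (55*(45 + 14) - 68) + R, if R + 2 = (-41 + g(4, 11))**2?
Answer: 4856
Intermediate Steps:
g(a, Z) = 0
R = 1679 (R = -2 + (-41 + 0)**2 = -2 + (-41)**2 = -2 + 1681 = 1679)
(55*(45 + 14) - 68) + R = (55*(45 + 14) - 68) + 1679 = (55*59 - 68) + 1679 = (3245 - 68) + 1679 = 3177 + 1679 = 4856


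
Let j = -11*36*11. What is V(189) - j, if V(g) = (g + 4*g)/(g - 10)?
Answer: 780669/179 ≈ 4361.3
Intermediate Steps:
V(g) = 5*g/(-10 + g) (V(g) = (5*g)/(-10 + g) = 5*g/(-10 + g))
j = -4356 (j = -396*11 = -4356)
V(189) - j = 5*189/(-10 + 189) - 1*(-4356) = 5*189/179 + 4356 = 5*189*(1/179) + 4356 = 945/179 + 4356 = 780669/179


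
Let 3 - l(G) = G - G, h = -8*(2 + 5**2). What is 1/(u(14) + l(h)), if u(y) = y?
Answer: 1/17 ≈ 0.058824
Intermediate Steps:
h = -216 (h = -8*(2 + 25) = -8*27 = -216)
l(G) = 3 (l(G) = 3 - (G - G) = 3 - 1*0 = 3 + 0 = 3)
1/(u(14) + l(h)) = 1/(14 + 3) = 1/17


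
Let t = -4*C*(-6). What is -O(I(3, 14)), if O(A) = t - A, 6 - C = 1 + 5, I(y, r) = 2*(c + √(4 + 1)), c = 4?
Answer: 8 + 2*√5 ≈ 12.472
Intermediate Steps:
I(y, r) = 8 + 2*√5 (I(y, r) = 2*(4 + √(4 + 1)) = 2*(4 + √5) = 8 + 2*√5)
C = 0 (C = 6 - (1 + 5) = 6 - 1*6 = 6 - 6 = 0)
t = 0 (t = -4*0*(-6) = 0*(-6) = 0)
O(A) = -A (O(A) = 0 - A = -A)
-O(I(3, 14)) = -(-1)*(8 + 2*√5) = -(-8 - 2*√5) = 8 + 2*√5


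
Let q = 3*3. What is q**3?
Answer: 729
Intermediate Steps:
q = 9
q**3 = 9**3 = 729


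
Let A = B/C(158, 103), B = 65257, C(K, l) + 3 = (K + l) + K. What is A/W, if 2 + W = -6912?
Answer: -65257/2876224 ≈ -0.022688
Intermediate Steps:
C(K, l) = -3 + l + 2*K (C(K, l) = -3 + ((K + l) + K) = -3 + (l + 2*K) = -3 + l + 2*K)
W = -6914 (W = -2 - 6912 = -6914)
A = 65257/416 (A = 65257/(-3 + 103 + 2*158) = 65257/(-3 + 103 + 316) = 65257/416 ≈ 156.87)
A/W = (65257/416)/(-6914) = (65257/416)*(-1/6914) = -65257/2876224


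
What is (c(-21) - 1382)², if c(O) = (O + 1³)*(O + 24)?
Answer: 2079364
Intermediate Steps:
c(O) = (1 + O)*(24 + O) (c(O) = (O + 1)*(24 + O) = (1 + O)*(24 + O))
(c(-21) - 1382)² = ((24 + (-21)² + 25*(-21)) - 1382)² = ((24 + 441 - 525) - 1382)² = (-60 - 1382)² = (-1442)² = 2079364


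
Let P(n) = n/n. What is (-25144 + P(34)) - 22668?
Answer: -47811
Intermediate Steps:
P(n) = 1
(-25144 + P(34)) - 22668 = (-25144 + 1) - 22668 = -25143 - 22668 = -47811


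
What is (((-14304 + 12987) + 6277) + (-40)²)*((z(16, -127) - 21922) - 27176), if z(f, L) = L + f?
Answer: -322811040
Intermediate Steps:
(((-14304 + 12987) + 6277) + (-40)²)*((z(16, -127) - 21922) - 27176) = (((-14304 + 12987) + 6277) + (-40)²)*(((-127 + 16) - 21922) - 27176) = ((-1317 + 6277) + 1600)*((-111 - 21922) - 27176) = (4960 + 1600)*(-22033 - 27176) = 6560*(-49209) = -322811040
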